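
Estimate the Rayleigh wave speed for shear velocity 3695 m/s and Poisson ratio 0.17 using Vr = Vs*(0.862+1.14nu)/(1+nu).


Numerator factor = 0.862 + 1.14*0.17 = 1.0558
Denominator = 1 + 0.17 = 1.17
Vr = 3695 * 1.0558 / 1.17 = 3334.34 m/s

3334.34


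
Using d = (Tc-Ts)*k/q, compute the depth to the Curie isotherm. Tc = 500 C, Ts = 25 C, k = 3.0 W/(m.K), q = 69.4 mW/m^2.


T_Curie - T_surf = 500 - 25 = 475 C
Convert q to W/m^2: 69.4 mW/m^2 = 0.0694 W/m^2
d = 475 * 3.0 / 0.0694 = 20533.14 m

20533.14


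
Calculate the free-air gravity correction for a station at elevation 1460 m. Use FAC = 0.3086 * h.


FAC = 0.3086 * h
= 0.3086 * 1460
= 450.556 mGal

450.556


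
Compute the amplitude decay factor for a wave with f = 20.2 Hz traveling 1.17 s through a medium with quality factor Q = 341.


pi*f*t/Q = pi*20.2*1.17/341 = 0.217737
A/A0 = exp(-0.217737) = 0.804337

0.804337


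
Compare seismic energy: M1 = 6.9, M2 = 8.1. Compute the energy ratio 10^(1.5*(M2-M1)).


M2 - M1 = 8.1 - 6.9 = 1.2
1.5 * 1.2 = 1.8
ratio = 10^1.8 = 63.1

63.1


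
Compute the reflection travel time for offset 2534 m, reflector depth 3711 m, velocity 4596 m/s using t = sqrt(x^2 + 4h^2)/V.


x^2 + 4h^2 = 2534^2 + 4*3711^2 = 6421156 + 55086084 = 61507240
sqrt(61507240) = 7842.6552
t = 7842.6552 / 4596 = 1.7064 s

1.7064


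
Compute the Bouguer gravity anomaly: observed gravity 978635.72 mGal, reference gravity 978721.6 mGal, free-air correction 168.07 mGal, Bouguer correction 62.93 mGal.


BA = g_obs - g_ref + FAC - BC
= 978635.72 - 978721.6 + 168.07 - 62.93
= 19.26 mGal

19.26


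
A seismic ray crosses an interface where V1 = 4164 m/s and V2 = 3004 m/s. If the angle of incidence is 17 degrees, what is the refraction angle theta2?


sin(theta1) = sin(17 deg) = 0.292372
sin(theta2) = V2/V1 * sin(theta1) = 3004/4164 * 0.292372 = 0.210923
theta2 = arcsin(0.210923) = 12.1765 degrees

12.1765


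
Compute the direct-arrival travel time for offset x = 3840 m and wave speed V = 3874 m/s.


t = x / V
= 3840 / 3874
= 0.9912 s

0.9912


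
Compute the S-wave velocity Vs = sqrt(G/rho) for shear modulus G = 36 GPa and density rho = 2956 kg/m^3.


Convert G to Pa: G = 36e9 Pa
Compute G/rho = 36e9 / 2956 = 12178619.7564
Vs = sqrt(12178619.7564) = 3489.79 m/s

3489.79


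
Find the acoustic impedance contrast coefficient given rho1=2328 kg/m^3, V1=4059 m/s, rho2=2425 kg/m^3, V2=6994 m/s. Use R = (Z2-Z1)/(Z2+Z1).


Z1 = 2328 * 4059 = 9449352
Z2 = 2425 * 6994 = 16960450
R = (16960450 - 9449352) / (16960450 + 9449352) = 7511098 / 26409802 = 0.2844

0.2844


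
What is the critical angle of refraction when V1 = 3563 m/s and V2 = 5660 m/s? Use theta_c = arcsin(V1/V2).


V1/V2 = 3563/5660 = 0.629505
theta_c = arcsin(0.629505) = 39.0136 degrees

39.0136


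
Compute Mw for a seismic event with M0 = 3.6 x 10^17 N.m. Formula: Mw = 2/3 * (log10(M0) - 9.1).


log10(M0) = log10(3.6 x 10^17) = 17.5563
Mw = 2/3 * (17.5563 - 9.1)
= 2/3 * 8.4563
= 5.64

5.64


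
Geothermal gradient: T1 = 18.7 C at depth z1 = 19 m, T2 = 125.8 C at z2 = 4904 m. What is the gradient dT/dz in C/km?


dT = 125.8 - 18.7 = 107.1 C
dz = 4904 - 19 = 4885 m
gradient = dT/dz * 1000 = 107.1/4885 * 1000 = 21.9243 C/km

21.9243


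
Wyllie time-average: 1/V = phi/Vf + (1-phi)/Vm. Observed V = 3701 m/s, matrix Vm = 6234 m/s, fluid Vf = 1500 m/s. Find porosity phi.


1/V - 1/Vm = 1/3701 - 1/6234 = 0.00010979
1/Vf - 1/Vm = 1/1500 - 1/6234 = 0.00050626
phi = 0.00010979 / 0.00050626 = 0.2169

0.2169


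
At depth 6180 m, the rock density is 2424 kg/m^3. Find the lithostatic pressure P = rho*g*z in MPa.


P = rho * g * z / 1e6
= 2424 * 9.81 * 6180 / 1e6
= 146956939.2 / 1e6
= 146.9569 MPa

146.9569


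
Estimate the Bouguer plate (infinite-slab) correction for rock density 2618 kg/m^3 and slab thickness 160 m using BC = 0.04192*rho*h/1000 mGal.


BC = 0.04192 * rho * h / 1000
= 0.04192 * 2618 * 160 / 1000
= 17.5594 mGal

17.5594


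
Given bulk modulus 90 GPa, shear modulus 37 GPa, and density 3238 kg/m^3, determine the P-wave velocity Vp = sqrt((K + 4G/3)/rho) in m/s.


First compute the effective modulus:
K + 4G/3 = 90e9 + 4*37e9/3 = 139333333333.33 Pa
Then divide by density:
139333333333.33 / 3238 = 43030677.3729 Pa/(kg/m^3)
Take the square root:
Vp = sqrt(43030677.3729) = 6559.78 m/s

6559.78


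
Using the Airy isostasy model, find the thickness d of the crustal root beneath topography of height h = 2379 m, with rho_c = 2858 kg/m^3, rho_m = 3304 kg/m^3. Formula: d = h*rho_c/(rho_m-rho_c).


rho_m - rho_c = 3304 - 2858 = 446
d = 2379 * 2858 / 446
= 6799182 / 446
= 15244.8 m

15244.8


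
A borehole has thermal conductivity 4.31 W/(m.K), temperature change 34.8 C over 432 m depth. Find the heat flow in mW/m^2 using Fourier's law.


q = k * dT / dz * 1000
= 4.31 * 34.8 / 432 * 1000
= 0.347194 * 1000
= 347.1944 mW/m^2

347.1944


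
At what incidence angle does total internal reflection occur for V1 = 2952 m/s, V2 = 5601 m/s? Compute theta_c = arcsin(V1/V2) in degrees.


V1/V2 = 2952/5601 = 0.527049
theta_c = arcsin(0.527049) = 31.8063 degrees

31.8063


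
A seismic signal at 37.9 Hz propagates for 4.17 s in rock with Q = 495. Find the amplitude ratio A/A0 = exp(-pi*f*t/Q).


pi*f*t/Q = pi*37.9*4.17/495 = 1.003044
A/A0 = exp(-1.003044) = 0.366761

0.366761


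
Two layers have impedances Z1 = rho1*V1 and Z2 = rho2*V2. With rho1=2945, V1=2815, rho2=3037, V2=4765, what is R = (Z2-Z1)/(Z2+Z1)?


Z1 = 2945 * 2815 = 8290175
Z2 = 3037 * 4765 = 14471305
R = (14471305 - 8290175) / (14471305 + 8290175) = 6181130 / 22761480 = 0.2716

0.2716


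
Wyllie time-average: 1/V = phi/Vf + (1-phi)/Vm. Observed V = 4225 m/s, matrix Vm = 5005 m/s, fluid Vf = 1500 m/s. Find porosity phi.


1/V - 1/Vm = 1/4225 - 1/5005 = 3.689e-05
1/Vf - 1/Vm = 1/1500 - 1/5005 = 0.00046687
phi = 3.689e-05 / 0.00046687 = 0.079

0.079


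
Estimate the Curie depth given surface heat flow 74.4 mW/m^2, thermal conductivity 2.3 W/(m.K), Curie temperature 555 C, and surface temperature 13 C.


T_Curie - T_surf = 555 - 13 = 542 C
Convert q to W/m^2: 74.4 mW/m^2 = 0.0744 W/m^2
d = 542 * 2.3 / 0.0744 = 16755.38 m

16755.38


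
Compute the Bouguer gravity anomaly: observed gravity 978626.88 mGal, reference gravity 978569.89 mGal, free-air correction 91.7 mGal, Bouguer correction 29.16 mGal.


BA = g_obs - g_ref + FAC - BC
= 978626.88 - 978569.89 + 91.7 - 29.16
= 119.53 mGal

119.53


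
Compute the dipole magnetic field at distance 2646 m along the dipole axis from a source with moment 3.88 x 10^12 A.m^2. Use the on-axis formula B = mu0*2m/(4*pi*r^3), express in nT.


m = 3.88 x 10^12 = 3880000000000 A.m^2
2m = 7760000000000 A.m^2
r^3 = 2646^3 = 18525482136
B = (4pi*10^-7) * 7760000000000 / (4*pi * 18525482136) * 1e9
= 9751503.596743 / 232798074330.67 * 1e9
= 41888.2485 nT

41888.2485


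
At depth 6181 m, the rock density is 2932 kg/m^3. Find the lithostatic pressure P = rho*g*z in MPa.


P = rho * g * z / 1e6
= 2932 * 9.81 * 6181 / 1e6
= 177783608.52 / 1e6
= 177.7836 MPa

177.7836


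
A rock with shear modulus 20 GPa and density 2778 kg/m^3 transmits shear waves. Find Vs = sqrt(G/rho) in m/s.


Convert G to Pa: G = 20e9 Pa
Compute G/rho = 20e9 / 2778 = 7199424.0461
Vs = sqrt(7199424.0461) = 2683.17 m/s

2683.17


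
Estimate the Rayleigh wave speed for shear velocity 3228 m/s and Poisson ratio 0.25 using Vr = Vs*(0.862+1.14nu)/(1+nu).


Numerator factor = 0.862 + 1.14*0.25 = 1.147
Denominator = 1 + 0.25 = 1.25
Vr = 3228 * 1.147 / 1.25 = 2962.01 m/s

2962.01


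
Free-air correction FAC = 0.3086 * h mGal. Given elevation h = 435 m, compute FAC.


FAC = 0.3086 * h
= 0.3086 * 435
= 134.241 mGal

134.241


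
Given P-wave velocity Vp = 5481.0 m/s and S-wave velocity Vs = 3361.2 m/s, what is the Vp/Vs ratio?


Vp/Vs = 5481.0 / 3361.2
= 1.6307

1.6307


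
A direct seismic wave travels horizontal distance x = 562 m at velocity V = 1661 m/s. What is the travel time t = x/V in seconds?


t = x / V
= 562 / 1661
= 0.3384 s

0.3384


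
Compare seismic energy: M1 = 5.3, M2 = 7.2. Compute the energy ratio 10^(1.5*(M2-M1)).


M2 - M1 = 7.2 - 5.3 = 1.9
1.5 * 1.9 = 2.85
ratio = 10^2.85 = 707.95

707.95


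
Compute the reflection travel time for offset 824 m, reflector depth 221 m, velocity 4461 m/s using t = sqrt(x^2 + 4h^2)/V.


x^2 + 4h^2 = 824^2 + 4*221^2 = 678976 + 195364 = 874340
sqrt(874340) = 935.0615
t = 935.0615 / 4461 = 0.2096 s

0.2096


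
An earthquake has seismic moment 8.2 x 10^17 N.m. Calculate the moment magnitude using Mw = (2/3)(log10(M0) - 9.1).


log10(M0) = log10(8.2 x 10^17) = 17.9138
Mw = 2/3 * (17.9138 - 9.1)
= 2/3 * 8.8138
= 5.88

5.88


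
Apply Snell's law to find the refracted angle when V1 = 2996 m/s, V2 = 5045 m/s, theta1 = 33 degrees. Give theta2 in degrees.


sin(theta1) = sin(33 deg) = 0.544639
sin(theta2) = V2/V1 * sin(theta1) = 5045/2996 * 0.544639 = 0.917124
theta2 = arcsin(0.917124) = 66.5092 degrees

66.5092


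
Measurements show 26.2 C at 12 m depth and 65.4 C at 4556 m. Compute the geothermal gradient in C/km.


dT = 65.4 - 26.2 = 39.2 C
dz = 4556 - 12 = 4544 m
gradient = dT/dz * 1000 = 39.2/4544 * 1000 = 8.6268 C/km

8.6268


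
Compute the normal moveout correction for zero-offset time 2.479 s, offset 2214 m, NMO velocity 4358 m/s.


x/Vnmo = 2214/4358 = 0.508031
(x/Vnmo)^2 = 0.258096
t0^2 = 6.145441
sqrt(6.145441 + 0.258096) = 2.530521
dt = 2.530521 - 2.479 = 0.051521

0.051521


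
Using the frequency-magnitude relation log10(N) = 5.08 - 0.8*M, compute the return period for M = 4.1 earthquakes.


log10(N) = 5.08 - 0.8*4.1 = 1.8
N = 10^1.8 = 63.095734
T = 1/N = 1/63.095734 = 0.0158 years

0.0158


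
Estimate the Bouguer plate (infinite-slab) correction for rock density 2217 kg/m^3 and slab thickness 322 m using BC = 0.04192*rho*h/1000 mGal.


BC = 0.04192 * rho * h / 1000
= 0.04192 * 2217 * 322 / 1000
= 29.9256 mGal

29.9256


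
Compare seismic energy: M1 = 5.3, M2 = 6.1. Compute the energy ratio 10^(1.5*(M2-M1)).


M2 - M1 = 6.1 - 5.3 = 0.8
1.5 * 0.8 = 1.2
ratio = 10^1.2 = 15.85

15.85


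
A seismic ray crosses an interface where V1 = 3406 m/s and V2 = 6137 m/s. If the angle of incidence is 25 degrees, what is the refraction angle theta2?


sin(theta1) = sin(25 deg) = 0.422618
sin(theta2) = V2/V1 * sin(theta1) = 6137/3406 * 0.422618 = 0.761482
theta2 = arcsin(0.761482) = 49.595 degrees

49.595


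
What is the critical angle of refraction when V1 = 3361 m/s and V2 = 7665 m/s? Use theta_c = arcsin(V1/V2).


V1/V2 = 3361/7665 = 0.438487
theta_c = arcsin(0.438487) = 26.0074 degrees

26.0074


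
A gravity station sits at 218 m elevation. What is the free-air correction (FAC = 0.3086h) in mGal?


FAC = 0.3086 * h
= 0.3086 * 218
= 67.2748 mGal

67.2748


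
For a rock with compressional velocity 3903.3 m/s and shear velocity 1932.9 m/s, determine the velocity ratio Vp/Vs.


Vp/Vs = 3903.3 / 1932.9
= 2.0194

2.0194


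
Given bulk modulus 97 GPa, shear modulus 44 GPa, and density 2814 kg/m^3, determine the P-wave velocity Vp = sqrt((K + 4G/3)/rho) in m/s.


First compute the effective modulus:
K + 4G/3 = 97e9 + 4*44e9/3 = 155666666666.67 Pa
Then divide by density:
155666666666.67 / 2814 = 55318644.8709 Pa/(kg/m^3)
Take the square root:
Vp = sqrt(55318644.8709) = 7437.65 m/s

7437.65


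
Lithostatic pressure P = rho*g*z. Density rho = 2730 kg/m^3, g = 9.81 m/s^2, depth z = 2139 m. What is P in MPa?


P = rho * g * z / 1e6
= 2730 * 9.81 * 2139 / 1e6
= 57285200.7 / 1e6
= 57.2852 MPa

57.2852


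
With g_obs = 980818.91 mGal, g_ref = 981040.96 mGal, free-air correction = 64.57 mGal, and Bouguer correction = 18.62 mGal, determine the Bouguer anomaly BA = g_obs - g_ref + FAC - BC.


BA = g_obs - g_ref + FAC - BC
= 980818.91 - 981040.96 + 64.57 - 18.62
= -176.1 mGal

-176.1


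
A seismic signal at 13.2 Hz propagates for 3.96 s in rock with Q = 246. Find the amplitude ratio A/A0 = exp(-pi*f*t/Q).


pi*f*t/Q = pi*13.2*3.96/246 = 0.66755
A/A0 = exp(-0.66755) = 0.512964

0.512964


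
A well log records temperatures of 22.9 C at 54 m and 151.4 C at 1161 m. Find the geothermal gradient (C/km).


dT = 151.4 - 22.9 = 128.5 C
dz = 1161 - 54 = 1107 m
gradient = dT/dz * 1000 = 128.5/1107 * 1000 = 116.0795 C/km

116.0795


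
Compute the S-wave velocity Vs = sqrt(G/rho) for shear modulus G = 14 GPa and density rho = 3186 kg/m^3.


Convert G to Pa: G = 14e9 Pa
Compute G/rho = 14e9 / 3186 = 4394224.7332
Vs = sqrt(4394224.7332) = 2096.24 m/s

2096.24


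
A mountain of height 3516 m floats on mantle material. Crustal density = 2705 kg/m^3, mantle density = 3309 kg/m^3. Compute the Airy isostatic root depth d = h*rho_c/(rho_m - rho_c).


rho_m - rho_c = 3309 - 2705 = 604
d = 3516 * 2705 / 604
= 9510780 / 604
= 15746.32 m

15746.32


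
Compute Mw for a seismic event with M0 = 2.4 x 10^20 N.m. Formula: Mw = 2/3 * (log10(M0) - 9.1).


log10(M0) = log10(2.4 x 10^20) = 20.3802
Mw = 2/3 * (20.3802 - 9.1)
= 2/3 * 11.2802
= 7.52

7.52


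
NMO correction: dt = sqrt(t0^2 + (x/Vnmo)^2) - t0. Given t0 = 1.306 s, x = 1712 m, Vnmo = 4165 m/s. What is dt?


x/Vnmo = 1712/4165 = 0.411044
(x/Vnmo)^2 = 0.168958
t0^2 = 1.705636
sqrt(1.705636 + 0.168958) = 1.369158
dt = 1.369158 - 1.306 = 0.063158

0.063158


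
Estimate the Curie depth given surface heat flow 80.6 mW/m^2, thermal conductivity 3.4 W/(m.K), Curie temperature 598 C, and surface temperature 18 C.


T_Curie - T_surf = 598 - 18 = 580 C
Convert q to W/m^2: 80.6 mW/m^2 = 0.0806 W/m^2
d = 580 * 3.4 / 0.0806 = 24466.5 m

24466.5


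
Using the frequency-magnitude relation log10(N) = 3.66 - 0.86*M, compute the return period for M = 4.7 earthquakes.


log10(N) = 3.66 - 0.86*4.7 = -0.382
N = 10^-0.382 = 0.414954
T = 1/N = 1/0.414954 = 2.4099 years

2.4099


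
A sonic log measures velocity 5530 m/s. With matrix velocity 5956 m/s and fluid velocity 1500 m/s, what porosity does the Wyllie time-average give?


1/V - 1/Vm = 1/5530 - 1/5956 = 1.293e-05
1/Vf - 1/Vm = 1/1500 - 1/5956 = 0.00049877
phi = 1.293e-05 / 0.00049877 = 0.0259

0.0259


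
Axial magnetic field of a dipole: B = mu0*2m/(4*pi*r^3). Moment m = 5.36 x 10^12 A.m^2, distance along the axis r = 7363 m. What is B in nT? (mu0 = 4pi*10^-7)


m = 5.36 x 10^12 = 5360000000000 A.m^2
2m = 10720000000000 A.m^2
r^3 = 7363^3 = 399175981147
B = (4pi*10^-7) * 10720000000000 / (4*pi * 399175981147) * 1e9
= 13471149.298593 / 5016193319443.65 * 1e9
= 2685.5323 nT

2685.5323


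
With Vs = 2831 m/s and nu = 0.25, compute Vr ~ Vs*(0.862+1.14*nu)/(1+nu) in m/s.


Numerator factor = 0.862 + 1.14*0.25 = 1.147
Denominator = 1 + 0.25 = 1.25
Vr = 2831 * 1.147 / 1.25 = 2597.73 m/s

2597.73


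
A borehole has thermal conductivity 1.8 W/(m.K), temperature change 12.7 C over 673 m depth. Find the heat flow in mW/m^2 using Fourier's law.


q = k * dT / dz * 1000
= 1.8 * 12.7 / 673 * 1000
= 0.033967 * 1000
= 33.9673 mW/m^2

33.9673


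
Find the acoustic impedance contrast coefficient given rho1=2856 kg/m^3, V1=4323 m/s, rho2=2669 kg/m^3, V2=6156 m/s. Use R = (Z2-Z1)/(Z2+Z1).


Z1 = 2856 * 4323 = 12346488
Z2 = 2669 * 6156 = 16430364
R = (16430364 - 12346488) / (16430364 + 12346488) = 4083876 / 28776852 = 0.1419

0.1419


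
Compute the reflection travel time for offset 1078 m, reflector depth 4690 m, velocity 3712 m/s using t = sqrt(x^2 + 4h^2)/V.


x^2 + 4h^2 = 1078^2 + 4*4690^2 = 1162084 + 87984400 = 89146484
sqrt(89146484) = 9441.7416
t = 9441.7416 / 3712 = 2.5436 s

2.5436


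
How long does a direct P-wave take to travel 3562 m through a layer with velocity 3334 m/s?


t = x / V
= 3562 / 3334
= 1.0684 s

1.0684


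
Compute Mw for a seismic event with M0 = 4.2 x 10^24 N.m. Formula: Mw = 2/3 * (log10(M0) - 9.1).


log10(M0) = log10(4.2 x 10^24) = 24.6232
Mw = 2/3 * (24.6232 - 9.1)
= 2/3 * 15.5232
= 10.35

10.35


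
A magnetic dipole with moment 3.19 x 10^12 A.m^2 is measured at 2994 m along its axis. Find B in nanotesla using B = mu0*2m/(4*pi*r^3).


m = 3.19 x 10^12 = 3190000000000 A.m^2
2m = 6380000000000 A.m^2
r^3 = 2994^3 = 26838323784
B = (4pi*10^-7) * 6380000000000 / (4*pi * 26838323784) * 1e9
= 8017344.451961 / 337260323337.91 * 1e9
= 23771.9764 nT

23771.9764


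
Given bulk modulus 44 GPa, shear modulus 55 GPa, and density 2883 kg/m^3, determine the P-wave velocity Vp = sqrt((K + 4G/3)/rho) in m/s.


First compute the effective modulus:
K + 4G/3 = 44e9 + 4*55e9/3 = 117333333333.33 Pa
Then divide by density:
117333333333.33 / 2883 = 40698346.6297 Pa/(kg/m^3)
Take the square root:
Vp = sqrt(40698346.6297) = 6379.53 m/s

6379.53


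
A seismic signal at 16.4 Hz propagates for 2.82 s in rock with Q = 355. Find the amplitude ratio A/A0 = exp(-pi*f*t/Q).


pi*f*t/Q = pi*16.4*2.82/355 = 0.409274
A/A0 = exp(-0.409274) = 0.664132

0.664132


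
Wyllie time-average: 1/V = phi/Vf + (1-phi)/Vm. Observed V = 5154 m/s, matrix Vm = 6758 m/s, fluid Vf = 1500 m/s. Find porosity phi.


1/V - 1/Vm = 1/5154 - 1/6758 = 4.605e-05
1/Vf - 1/Vm = 1/1500 - 1/6758 = 0.00051869
phi = 4.605e-05 / 0.00051869 = 0.0888

0.0888


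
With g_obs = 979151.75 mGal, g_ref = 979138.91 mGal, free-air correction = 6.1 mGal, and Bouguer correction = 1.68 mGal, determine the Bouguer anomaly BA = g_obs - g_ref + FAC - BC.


BA = g_obs - g_ref + FAC - BC
= 979151.75 - 979138.91 + 6.1 - 1.68
= 17.26 mGal

17.26


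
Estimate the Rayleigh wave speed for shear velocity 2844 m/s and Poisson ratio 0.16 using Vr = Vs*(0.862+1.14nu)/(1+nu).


Numerator factor = 0.862 + 1.14*0.16 = 1.0444
Denominator = 1 + 0.16 = 1.16
Vr = 2844 * 1.0444 / 1.16 = 2560.58 m/s

2560.58


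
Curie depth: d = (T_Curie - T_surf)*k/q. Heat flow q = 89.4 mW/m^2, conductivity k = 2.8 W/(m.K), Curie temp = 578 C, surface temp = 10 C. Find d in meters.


T_Curie - T_surf = 578 - 10 = 568 C
Convert q to W/m^2: 89.4 mW/m^2 = 0.0894 W/m^2
d = 568 * 2.8 / 0.0894 = 17789.71 m

17789.71


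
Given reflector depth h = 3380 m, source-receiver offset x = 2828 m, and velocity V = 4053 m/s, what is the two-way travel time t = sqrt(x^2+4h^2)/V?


x^2 + 4h^2 = 2828^2 + 4*3380^2 = 7997584 + 45697600 = 53695184
sqrt(53695184) = 7327.6998
t = 7327.6998 / 4053 = 1.808 s

1.808


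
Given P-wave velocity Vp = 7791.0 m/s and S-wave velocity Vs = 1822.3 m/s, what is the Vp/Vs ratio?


Vp/Vs = 7791.0 / 1822.3
= 4.2754

4.2754


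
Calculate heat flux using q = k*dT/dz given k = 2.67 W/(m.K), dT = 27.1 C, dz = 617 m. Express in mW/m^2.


q = k * dT / dz * 1000
= 2.67 * 27.1 / 617 * 1000
= 0.117272 * 1000
= 117.2723 mW/m^2

117.2723


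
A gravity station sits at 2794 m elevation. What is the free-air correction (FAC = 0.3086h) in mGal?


FAC = 0.3086 * h
= 0.3086 * 2794
= 862.2284 mGal

862.2284


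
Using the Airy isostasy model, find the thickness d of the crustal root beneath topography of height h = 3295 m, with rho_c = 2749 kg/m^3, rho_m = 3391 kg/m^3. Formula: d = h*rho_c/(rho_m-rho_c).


rho_m - rho_c = 3391 - 2749 = 642
d = 3295 * 2749 / 642
= 9057955 / 642
= 14108.96 m

14108.96


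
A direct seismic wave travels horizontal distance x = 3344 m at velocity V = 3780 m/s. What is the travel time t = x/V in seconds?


t = x / V
= 3344 / 3780
= 0.8847 s

0.8847


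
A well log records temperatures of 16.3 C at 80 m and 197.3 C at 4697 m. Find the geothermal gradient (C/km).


dT = 197.3 - 16.3 = 181.0 C
dz = 4697 - 80 = 4617 m
gradient = dT/dz * 1000 = 181.0/4617 * 1000 = 39.2029 C/km

39.2029


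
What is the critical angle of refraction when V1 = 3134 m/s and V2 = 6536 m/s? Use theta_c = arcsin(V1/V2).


V1/V2 = 3134/6536 = 0.479498
theta_c = arcsin(0.479498) = 28.6526 degrees

28.6526


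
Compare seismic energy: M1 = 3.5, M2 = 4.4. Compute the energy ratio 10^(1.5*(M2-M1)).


M2 - M1 = 4.4 - 3.5 = 0.9
1.5 * 0.9 = 1.35
ratio = 10^1.35 = 22.39

22.39


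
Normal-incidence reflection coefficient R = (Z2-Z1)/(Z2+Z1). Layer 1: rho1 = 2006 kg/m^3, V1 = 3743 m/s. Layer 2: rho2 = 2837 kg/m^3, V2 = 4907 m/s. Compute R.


Z1 = 2006 * 3743 = 7508458
Z2 = 2837 * 4907 = 13921159
R = (13921159 - 7508458) / (13921159 + 7508458) = 6412701 / 21429617 = 0.2992

0.2992


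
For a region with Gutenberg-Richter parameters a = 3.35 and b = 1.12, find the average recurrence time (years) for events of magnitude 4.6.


log10(N) = 3.35 - 1.12*4.6 = -1.802
N = 10^-1.802 = 0.015776
T = 1/N = 1/0.015776 = 63.387 years

63.387


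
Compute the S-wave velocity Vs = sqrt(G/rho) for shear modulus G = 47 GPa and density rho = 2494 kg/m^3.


Convert G to Pa: G = 47e9 Pa
Compute G/rho = 47e9 / 2494 = 18845228.5485
Vs = sqrt(18845228.5485) = 4341.11 m/s

4341.11


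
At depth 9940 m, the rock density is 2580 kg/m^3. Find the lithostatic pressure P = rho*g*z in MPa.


P = rho * g * z / 1e6
= 2580 * 9.81 * 9940 / 1e6
= 251579412.0 / 1e6
= 251.5794 MPa

251.5794


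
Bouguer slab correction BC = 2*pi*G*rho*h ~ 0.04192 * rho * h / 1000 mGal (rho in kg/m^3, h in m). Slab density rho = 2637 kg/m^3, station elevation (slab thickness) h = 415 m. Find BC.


BC = 0.04192 * rho * h / 1000
= 0.04192 * 2637 * 415 / 1000
= 45.8754 mGal

45.8754


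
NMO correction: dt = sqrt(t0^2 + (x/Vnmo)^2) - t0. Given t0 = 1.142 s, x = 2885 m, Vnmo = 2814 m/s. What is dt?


x/Vnmo = 2885/2814 = 1.025231
(x/Vnmo)^2 = 1.051099
t0^2 = 1.304164
sqrt(1.304164 + 1.051099) = 1.534686
dt = 1.534686 - 1.142 = 0.392686

0.392686


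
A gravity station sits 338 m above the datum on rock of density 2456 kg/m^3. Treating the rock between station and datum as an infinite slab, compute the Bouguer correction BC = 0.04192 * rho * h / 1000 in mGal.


BC = 0.04192 * rho * h / 1000
= 0.04192 * 2456 * 338 / 1000
= 34.799 mGal

34.799


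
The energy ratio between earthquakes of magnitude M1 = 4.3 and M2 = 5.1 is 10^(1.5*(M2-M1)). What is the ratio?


M2 - M1 = 5.1 - 4.3 = 0.8
1.5 * 0.8 = 1.2
ratio = 10^1.2 = 15.85

15.85


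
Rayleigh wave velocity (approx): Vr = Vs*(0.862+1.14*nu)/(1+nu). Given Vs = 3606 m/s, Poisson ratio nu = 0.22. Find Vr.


Numerator factor = 0.862 + 1.14*0.22 = 1.1128
Denominator = 1 + 0.22 = 1.22
Vr = 3606 * 1.1128 / 1.22 = 3289.14 m/s

3289.14


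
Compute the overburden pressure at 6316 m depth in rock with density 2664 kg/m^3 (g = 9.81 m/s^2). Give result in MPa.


P = rho * g * z / 1e6
= 2664 * 9.81 * 6316 / 1e6
= 165061333.44 / 1e6
= 165.0613 MPa

165.0613


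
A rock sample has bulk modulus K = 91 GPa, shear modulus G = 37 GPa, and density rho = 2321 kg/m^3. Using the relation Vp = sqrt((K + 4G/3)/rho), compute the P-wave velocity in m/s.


First compute the effective modulus:
K + 4G/3 = 91e9 + 4*37e9/3 = 140333333333.33 Pa
Then divide by density:
140333333333.33 / 2321 = 60462444.3487 Pa/(kg/m^3)
Take the square root:
Vp = sqrt(60462444.3487) = 7775.76 m/s

7775.76


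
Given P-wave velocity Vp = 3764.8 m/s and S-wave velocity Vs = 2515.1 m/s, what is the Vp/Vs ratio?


Vp/Vs = 3764.8 / 2515.1
= 1.4969

1.4969


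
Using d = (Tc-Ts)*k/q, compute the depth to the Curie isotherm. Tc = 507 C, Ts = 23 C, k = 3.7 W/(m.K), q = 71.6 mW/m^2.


T_Curie - T_surf = 507 - 23 = 484 C
Convert q to W/m^2: 71.6 mW/m^2 = 0.0716 W/m^2
d = 484 * 3.7 / 0.0716 = 25011.17 m

25011.17


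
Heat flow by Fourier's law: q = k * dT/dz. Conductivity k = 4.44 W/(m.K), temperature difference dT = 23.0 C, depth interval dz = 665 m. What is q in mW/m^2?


q = k * dT / dz * 1000
= 4.44 * 23.0 / 665 * 1000
= 0.153564 * 1000
= 153.5639 mW/m^2

153.5639


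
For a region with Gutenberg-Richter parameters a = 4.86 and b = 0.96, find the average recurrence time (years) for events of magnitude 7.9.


log10(N) = 4.86 - 0.96*7.9 = -2.724
N = 10^-2.724 = 0.001888
T = 1/N = 1/0.001888 = 529.6634 years

529.6634


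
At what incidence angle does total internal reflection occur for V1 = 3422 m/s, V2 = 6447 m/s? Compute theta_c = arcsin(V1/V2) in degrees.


V1/V2 = 3422/6447 = 0.53079
theta_c = arcsin(0.53079) = 32.0588 degrees

32.0588


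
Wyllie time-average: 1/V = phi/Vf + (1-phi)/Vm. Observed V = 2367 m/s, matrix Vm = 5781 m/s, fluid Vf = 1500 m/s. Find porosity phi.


1/V - 1/Vm = 1/2367 - 1/5781 = 0.0002495
1/Vf - 1/Vm = 1/1500 - 1/5781 = 0.00049369
phi = 0.0002495 / 0.00049369 = 0.5054

0.5054


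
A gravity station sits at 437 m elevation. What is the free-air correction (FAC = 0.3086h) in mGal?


FAC = 0.3086 * h
= 0.3086 * 437
= 134.8582 mGal

134.8582


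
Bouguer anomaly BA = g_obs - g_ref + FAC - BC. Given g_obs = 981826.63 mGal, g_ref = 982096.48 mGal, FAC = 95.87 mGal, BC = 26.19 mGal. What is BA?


BA = g_obs - g_ref + FAC - BC
= 981826.63 - 982096.48 + 95.87 - 26.19
= -200.17 mGal

-200.17


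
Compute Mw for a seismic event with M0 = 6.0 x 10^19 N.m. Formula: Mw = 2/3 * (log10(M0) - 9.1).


log10(M0) = log10(6.0 x 10^19) = 19.7782
Mw = 2/3 * (19.7782 - 9.1)
= 2/3 * 10.6782
= 7.12

7.12


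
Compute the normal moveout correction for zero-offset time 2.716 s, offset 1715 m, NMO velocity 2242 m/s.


x/Vnmo = 1715/2242 = 0.764942
(x/Vnmo)^2 = 0.585136
t0^2 = 7.376656
sqrt(7.376656 + 0.585136) = 2.821665
dt = 2.821665 - 2.716 = 0.105665

0.105665


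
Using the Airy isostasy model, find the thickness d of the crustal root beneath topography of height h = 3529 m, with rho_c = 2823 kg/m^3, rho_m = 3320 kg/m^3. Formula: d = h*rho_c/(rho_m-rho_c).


rho_m - rho_c = 3320 - 2823 = 497
d = 3529 * 2823 / 497
= 9962367 / 497
= 20045.0 m

20045.0


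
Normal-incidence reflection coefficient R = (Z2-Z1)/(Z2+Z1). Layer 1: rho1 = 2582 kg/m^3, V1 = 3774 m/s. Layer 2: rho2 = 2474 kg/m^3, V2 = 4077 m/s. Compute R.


Z1 = 2582 * 3774 = 9744468
Z2 = 2474 * 4077 = 10086498
R = (10086498 - 9744468) / (10086498 + 9744468) = 342030 / 19830966 = 0.0172

0.0172


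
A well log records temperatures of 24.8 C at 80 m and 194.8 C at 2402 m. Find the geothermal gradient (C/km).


dT = 194.8 - 24.8 = 170.0 C
dz = 2402 - 80 = 2322 m
gradient = dT/dz * 1000 = 170.0/2322 * 1000 = 73.2127 C/km

73.2127


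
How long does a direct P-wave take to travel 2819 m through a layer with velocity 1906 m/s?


t = x / V
= 2819 / 1906
= 1.479 s

1.479


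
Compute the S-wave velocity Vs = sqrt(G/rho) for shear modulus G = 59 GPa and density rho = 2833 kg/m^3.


Convert G to Pa: G = 59e9 Pa
Compute G/rho = 59e9 / 2833 = 20825979.527
Vs = sqrt(20825979.527) = 4563.55 m/s

4563.55


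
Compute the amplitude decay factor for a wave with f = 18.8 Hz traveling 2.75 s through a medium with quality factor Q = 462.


pi*f*t/Q = pi*18.8*2.75/462 = 0.351559
A/A0 = exp(-0.351559) = 0.70359

0.70359


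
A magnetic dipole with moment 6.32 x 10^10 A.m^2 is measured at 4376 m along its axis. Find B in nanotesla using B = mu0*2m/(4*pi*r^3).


m = 6.32 x 10^10 = 63200000000 A.m^2
2m = 126400000000 A.m^2
r^3 = 4376^3 = 83797669376
B = (4pi*10^-7) * 126400000000 / (4*pi * 83797669376) * 1e9
= 158838.924565 / 1053032569998.35 * 1e9
= 150.8395 nT

150.8395


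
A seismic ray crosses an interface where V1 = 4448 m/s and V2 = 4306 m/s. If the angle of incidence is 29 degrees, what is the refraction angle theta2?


sin(theta1) = sin(29 deg) = 0.48481
sin(theta2) = V2/V1 * sin(theta1) = 4306/4448 * 0.48481 = 0.469332
theta2 = arcsin(0.469332) = 27.991 degrees

27.991


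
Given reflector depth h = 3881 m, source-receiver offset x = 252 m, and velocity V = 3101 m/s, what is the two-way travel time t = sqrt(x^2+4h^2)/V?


x^2 + 4h^2 = 252^2 + 4*3881^2 = 63504 + 60248644 = 60312148
sqrt(60312148) = 7766.0896
t = 7766.0896 / 3101 = 2.5044 s

2.5044


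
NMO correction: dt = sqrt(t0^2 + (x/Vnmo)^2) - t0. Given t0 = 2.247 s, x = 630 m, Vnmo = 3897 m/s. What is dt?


x/Vnmo = 630/3897 = 0.161663
(x/Vnmo)^2 = 0.026135
t0^2 = 5.049009
sqrt(5.049009 + 0.026135) = 2.252808
dt = 2.252808 - 2.247 = 0.005808

0.005808


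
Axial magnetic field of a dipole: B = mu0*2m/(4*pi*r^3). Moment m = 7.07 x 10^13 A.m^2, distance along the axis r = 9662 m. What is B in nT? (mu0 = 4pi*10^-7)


m = 7.07 x 10^13 = 70700000000000 A.m^2
2m = 141400000000000 A.m^2
r^3 = 9662^3 = 901988705528
B = (4pi*10^-7) * 141400000000000 / (4*pi * 901988705528) * 1e9
= 177688480.487039 / 11334724363630.93 * 1e9
= 15676.4712 nT

15676.4712


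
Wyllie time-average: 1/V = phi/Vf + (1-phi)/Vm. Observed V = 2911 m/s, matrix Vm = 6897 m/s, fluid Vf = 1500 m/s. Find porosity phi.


1/V - 1/Vm = 1/2911 - 1/6897 = 0.00019853
1/Vf - 1/Vm = 1/1500 - 1/6897 = 0.00052168
phi = 0.00019853 / 0.00052168 = 0.3806

0.3806


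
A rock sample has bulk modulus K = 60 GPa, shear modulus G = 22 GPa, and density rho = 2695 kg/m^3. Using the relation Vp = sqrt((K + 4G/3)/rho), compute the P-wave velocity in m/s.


First compute the effective modulus:
K + 4G/3 = 60e9 + 4*22e9/3 = 89333333333.33 Pa
Then divide by density:
89333333333.33 / 2695 = 33147804.5764 Pa/(kg/m^3)
Take the square root:
Vp = sqrt(33147804.5764) = 5757.41 m/s

5757.41


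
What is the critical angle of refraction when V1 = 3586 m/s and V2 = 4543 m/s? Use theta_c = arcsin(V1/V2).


V1/V2 = 3586/4543 = 0.789346
theta_c = arcsin(0.789346) = 52.1245 degrees

52.1245


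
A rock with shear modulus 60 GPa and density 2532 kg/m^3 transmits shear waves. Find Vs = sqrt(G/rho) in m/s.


Convert G to Pa: G = 60e9 Pa
Compute G/rho = 60e9 / 2532 = 23696682.4645
Vs = sqrt(23696682.4645) = 4867.92 m/s

4867.92


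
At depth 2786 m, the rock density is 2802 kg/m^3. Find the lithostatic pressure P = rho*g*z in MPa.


P = rho * g * z / 1e6
= 2802 * 9.81 * 2786 / 1e6
= 76580509.32 / 1e6
= 76.5805 MPa

76.5805


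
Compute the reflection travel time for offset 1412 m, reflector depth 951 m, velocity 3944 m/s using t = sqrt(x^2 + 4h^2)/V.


x^2 + 4h^2 = 1412^2 + 4*951^2 = 1993744 + 3617604 = 5611348
sqrt(5611348) = 2368.8284
t = 2368.8284 / 3944 = 0.6006 s

0.6006


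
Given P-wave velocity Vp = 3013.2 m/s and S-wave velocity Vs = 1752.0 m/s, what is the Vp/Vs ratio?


Vp/Vs = 3013.2 / 1752.0
= 1.7199

1.7199


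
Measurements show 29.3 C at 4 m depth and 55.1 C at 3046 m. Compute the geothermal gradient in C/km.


dT = 55.1 - 29.3 = 25.8 C
dz = 3046 - 4 = 3042 m
gradient = dT/dz * 1000 = 25.8/3042 * 1000 = 8.4813 C/km

8.4813


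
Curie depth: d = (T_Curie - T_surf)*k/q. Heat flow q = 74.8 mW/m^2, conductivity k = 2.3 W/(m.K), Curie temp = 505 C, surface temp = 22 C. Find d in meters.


T_Curie - T_surf = 505 - 22 = 483 C
Convert q to W/m^2: 74.8 mW/m^2 = 0.0748 W/m^2
d = 483 * 2.3 / 0.0748 = 14851.6 m

14851.6


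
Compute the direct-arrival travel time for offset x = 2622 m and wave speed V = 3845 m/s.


t = x / V
= 2622 / 3845
= 0.6819 s

0.6819


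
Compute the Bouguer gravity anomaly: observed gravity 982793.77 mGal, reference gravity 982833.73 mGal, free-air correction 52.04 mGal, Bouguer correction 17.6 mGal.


BA = g_obs - g_ref + FAC - BC
= 982793.77 - 982833.73 + 52.04 - 17.6
= -5.52 mGal

-5.52


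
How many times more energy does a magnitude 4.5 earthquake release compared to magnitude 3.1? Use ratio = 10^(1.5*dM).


M2 - M1 = 4.5 - 3.1 = 1.4
1.5 * 1.4 = 2.1
ratio = 10^2.1 = 125.89

125.89


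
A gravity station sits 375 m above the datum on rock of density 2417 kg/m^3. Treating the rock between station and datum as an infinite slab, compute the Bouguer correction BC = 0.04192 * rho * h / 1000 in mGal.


BC = 0.04192 * rho * h / 1000
= 0.04192 * 2417 * 375 / 1000
= 37.9952 mGal

37.9952


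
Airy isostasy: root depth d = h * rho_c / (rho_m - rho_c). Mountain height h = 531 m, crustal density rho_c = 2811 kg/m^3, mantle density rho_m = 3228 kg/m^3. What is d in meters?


rho_m - rho_c = 3228 - 2811 = 417
d = 531 * 2811 / 417
= 1492641 / 417
= 3579.47 m

3579.47


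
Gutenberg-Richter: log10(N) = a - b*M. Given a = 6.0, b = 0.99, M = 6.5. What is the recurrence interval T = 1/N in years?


log10(N) = 6.0 - 0.99*6.5 = -0.435
N = 10^-0.435 = 0.367282
T = 1/N = 1/0.367282 = 2.7227 years

2.7227


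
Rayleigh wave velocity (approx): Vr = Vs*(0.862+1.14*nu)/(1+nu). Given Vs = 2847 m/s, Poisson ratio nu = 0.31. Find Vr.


Numerator factor = 0.862 + 1.14*0.31 = 1.2154
Denominator = 1 + 0.31 = 1.31
Vr = 2847 * 1.2154 / 1.31 = 2641.41 m/s

2641.41


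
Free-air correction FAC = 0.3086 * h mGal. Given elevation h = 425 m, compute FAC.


FAC = 0.3086 * h
= 0.3086 * 425
= 131.155 mGal

131.155


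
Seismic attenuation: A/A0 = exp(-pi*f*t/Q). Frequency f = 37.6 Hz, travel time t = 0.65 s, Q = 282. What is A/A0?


pi*f*t/Q = pi*37.6*0.65/282 = 0.272271
A/A0 = exp(-0.272271) = 0.761648

0.761648


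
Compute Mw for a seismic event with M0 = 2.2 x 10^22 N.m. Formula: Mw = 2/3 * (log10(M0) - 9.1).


log10(M0) = log10(2.2 x 10^22) = 22.3424
Mw = 2/3 * (22.3424 - 9.1)
= 2/3 * 13.2424
= 8.83

8.83


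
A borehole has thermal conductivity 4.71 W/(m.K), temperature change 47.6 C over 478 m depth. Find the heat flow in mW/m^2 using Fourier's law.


q = k * dT / dz * 1000
= 4.71 * 47.6 / 478 * 1000
= 0.469029 * 1000
= 469.0293 mW/m^2

469.0293


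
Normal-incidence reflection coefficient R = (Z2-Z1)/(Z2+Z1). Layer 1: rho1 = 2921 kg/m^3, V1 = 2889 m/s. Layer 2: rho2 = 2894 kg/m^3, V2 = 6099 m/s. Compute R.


Z1 = 2921 * 2889 = 8438769
Z2 = 2894 * 6099 = 17650506
R = (17650506 - 8438769) / (17650506 + 8438769) = 9211737 / 26089275 = 0.3531

0.3531


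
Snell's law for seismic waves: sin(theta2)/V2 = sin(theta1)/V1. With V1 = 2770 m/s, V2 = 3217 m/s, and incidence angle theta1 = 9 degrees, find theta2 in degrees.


sin(theta1) = sin(9 deg) = 0.156434
sin(theta2) = V2/V1 * sin(theta1) = 3217/2770 * 0.156434 = 0.181679
theta2 = arcsin(0.181679) = 10.4675 degrees

10.4675


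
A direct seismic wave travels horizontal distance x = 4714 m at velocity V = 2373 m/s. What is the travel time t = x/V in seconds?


t = x / V
= 4714 / 2373
= 1.9865 s

1.9865


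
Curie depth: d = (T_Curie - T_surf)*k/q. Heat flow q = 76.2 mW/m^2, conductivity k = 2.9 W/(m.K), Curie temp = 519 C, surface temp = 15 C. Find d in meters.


T_Curie - T_surf = 519 - 15 = 504 C
Convert q to W/m^2: 76.2 mW/m^2 = 0.0762 W/m^2
d = 504 * 2.9 / 0.0762 = 19181.1 m

19181.1


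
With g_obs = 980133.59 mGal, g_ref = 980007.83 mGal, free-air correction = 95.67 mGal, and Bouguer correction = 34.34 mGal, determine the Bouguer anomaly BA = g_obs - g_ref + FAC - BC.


BA = g_obs - g_ref + FAC - BC
= 980133.59 - 980007.83 + 95.67 - 34.34
= 187.09 mGal

187.09


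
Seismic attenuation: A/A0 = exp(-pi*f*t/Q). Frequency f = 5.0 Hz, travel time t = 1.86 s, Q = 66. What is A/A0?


pi*f*t/Q = pi*5.0*1.86/66 = 0.442679
A/A0 = exp(-0.442679) = 0.642313

0.642313


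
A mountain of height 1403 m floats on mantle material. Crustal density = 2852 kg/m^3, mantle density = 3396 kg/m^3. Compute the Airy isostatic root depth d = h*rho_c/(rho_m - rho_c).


rho_m - rho_c = 3396 - 2852 = 544
d = 1403 * 2852 / 544
= 4001356 / 544
= 7355.43 m

7355.43


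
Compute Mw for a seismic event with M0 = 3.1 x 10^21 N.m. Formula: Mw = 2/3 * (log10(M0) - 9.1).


log10(M0) = log10(3.1 x 10^21) = 21.4914
Mw = 2/3 * (21.4914 - 9.1)
= 2/3 * 12.3914
= 8.26

8.26


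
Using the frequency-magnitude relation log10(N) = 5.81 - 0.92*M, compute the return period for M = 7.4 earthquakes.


log10(N) = 5.81 - 0.92*7.4 = -0.998
N = 10^-0.998 = 0.100462
T = 1/N = 1/0.100462 = 9.9541 years

9.9541


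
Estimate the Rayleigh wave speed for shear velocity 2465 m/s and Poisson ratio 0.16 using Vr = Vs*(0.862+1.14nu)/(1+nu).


Numerator factor = 0.862 + 1.14*0.16 = 1.0444
Denominator = 1 + 0.16 = 1.16
Vr = 2465 * 1.0444 / 1.16 = 2219.35 m/s

2219.35


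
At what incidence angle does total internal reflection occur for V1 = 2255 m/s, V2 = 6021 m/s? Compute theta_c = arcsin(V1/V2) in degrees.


V1/V2 = 2255/6021 = 0.374523
theta_c = arcsin(0.374523) = 21.9948 degrees

21.9948


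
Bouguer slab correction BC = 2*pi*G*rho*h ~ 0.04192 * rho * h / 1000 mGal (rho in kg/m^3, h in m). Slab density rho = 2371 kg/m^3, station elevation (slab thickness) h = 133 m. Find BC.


BC = 0.04192 * rho * h / 1000
= 0.04192 * 2371 * 133 / 1000
= 13.2192 mGal

13.2192


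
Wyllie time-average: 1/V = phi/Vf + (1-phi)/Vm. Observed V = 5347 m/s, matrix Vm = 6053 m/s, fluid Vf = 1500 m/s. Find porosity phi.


1/V - 1/Vm = 1/5347 - 1/6053 = 2.181e-05
1/Vf - 1/Vm = 1/1500 - 1/6053 = 0.00050146
phi = 2.181e-05 / 0.00050146 = 0.0435

0.0435


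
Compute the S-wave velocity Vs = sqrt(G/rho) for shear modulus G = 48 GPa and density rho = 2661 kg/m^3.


Convert G to Pa: G = 48e9 Pa
Compute G/rho = 48e9 / 2661 = 18038331.4543
Vs = sqrt(18038331.4543) = 4247.16 m/s

4247.16


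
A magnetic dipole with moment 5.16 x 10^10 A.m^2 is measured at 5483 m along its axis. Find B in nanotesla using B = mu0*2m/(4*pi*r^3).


m = 5.16 x 10^10 = 51600000000 A.m^2
2m = 103200000000 A.m^2
r^3 = 5483^3 = 164837013587
B = (4pi*10^-7) * 103200000000 / (4*pi * 164837013587) * 1e9
= 129684.94474 / 2071403003698.4 * 1e9
= 62.6073 nT

62.6073


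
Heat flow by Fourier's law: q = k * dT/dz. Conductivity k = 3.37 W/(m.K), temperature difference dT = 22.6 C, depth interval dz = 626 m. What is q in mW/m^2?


q = k * dT / dz * 1000
= 3.37 * 22.6 / 626 * 1000
= 0.121665 * 1000
= 121.6645 mW/m^2

121.6645


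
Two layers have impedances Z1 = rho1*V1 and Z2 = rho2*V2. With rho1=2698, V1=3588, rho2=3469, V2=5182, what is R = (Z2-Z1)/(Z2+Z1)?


Z1 = 2698 * 3588 = 9680424
Z2 = 3469 * 5182 = 17976358
R = (17976358 - 9680424) / (17976358 + 9680424) = 8295934 / 27656782 = 0.3

0.3


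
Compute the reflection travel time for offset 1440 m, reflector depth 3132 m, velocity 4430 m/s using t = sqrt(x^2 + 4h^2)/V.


x^2 + 4h^2 = 1440^2 + 4*3132^2 = 2073600 + 39237696 = 41311296
sqrt(41311296) = 6427.3864
t = 6427.3864 / 4430 = 1.4509 s

1.4509


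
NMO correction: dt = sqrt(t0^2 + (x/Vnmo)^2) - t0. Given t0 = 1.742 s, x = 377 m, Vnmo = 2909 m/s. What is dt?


x/Vnmo = 377/2909 = 0.129598
(x/Vnmo)^2 = 0.016796
t0^2 = 3.034564
sqrt(3.034564 + 0.016796) = 1.746814
dt = 1.746814 - 1.742 = 0.004814

0.004814


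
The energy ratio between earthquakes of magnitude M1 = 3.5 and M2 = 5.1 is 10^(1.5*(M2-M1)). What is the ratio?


M2 - M1 = 5.1 - 3.5 = 1.6
1.5 * 1.6 = 2.4
ratio = 10^2.4 = 251.19

251.19


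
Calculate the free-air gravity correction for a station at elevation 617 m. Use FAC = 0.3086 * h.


FAC = 0.3086 * h
= 0.3086 * 617
= 190.4062 mGal

190.4062


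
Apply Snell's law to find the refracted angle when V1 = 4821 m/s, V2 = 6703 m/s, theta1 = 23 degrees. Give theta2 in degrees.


sin(theta1) = sin(23 deg) = 0.390731
sin(theta2) = V2/V1 * sin(theta1) = 6703/4821 * 0.390731 = 0.543263
theta2 = arcsin(0.543263) = 32.906 degrees

32.906


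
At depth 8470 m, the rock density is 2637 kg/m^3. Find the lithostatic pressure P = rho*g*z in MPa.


P = rho * g * z / 1e6
= 2637 * 9.81 * 8470 / 1e6
= 219110175.9 / 1e6
= 219.1102 MPa

219.1102


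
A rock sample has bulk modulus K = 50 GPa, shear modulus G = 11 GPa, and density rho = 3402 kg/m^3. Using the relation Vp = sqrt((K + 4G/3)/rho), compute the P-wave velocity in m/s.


First compute the effective modulus:
K + 4G/3 = 50e9 + 4*11e9/3 = 64666666666.67 Pa
Then divide by density:
64666666666.67 / 3402 = 19008426.4158 Pa/(kg/m^3)
Take the square root:
Vp = sqrt(19008426.4158) = 4359.87 m/s

4359.87


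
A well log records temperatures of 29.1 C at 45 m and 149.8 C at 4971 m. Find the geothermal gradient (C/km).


dT = 149.8 - 29.1 = 120.7 C
dz = 4971 - 45 = 4926 m
gradient = dT/dz * 1000 = 120.7/4926 * 1000 = 24.5026 C/km

24.5026
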